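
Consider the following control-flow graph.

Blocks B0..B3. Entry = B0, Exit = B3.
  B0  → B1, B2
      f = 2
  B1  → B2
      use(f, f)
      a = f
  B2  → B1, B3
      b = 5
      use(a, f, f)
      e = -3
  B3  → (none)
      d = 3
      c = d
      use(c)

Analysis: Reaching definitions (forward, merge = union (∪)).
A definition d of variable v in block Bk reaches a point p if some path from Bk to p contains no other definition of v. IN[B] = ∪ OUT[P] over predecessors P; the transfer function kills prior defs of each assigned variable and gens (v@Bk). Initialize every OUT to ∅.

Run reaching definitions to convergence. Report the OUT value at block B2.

Answer: {a@B1, b@B2, e@B2, f@B0}

Derivation:
Per-block solution:
  B0:   IN={}   OUT={f@B0}
  B1:   IN={a@B1, b@B2, e@B2, f@B0}   OUT={a@B1, b@B2, e@B2, f@B0}
  B2:   IN={a@B1, b@B2, e@B2, f@B0}   OUT={a@B1, b@B2, e@B2, f@B0}
  B3:   IN={a@B1, b@B2, e@B2, f@B0}   OUT={a@B1, b@B2, c@B3, d@B3, e@B2, f@B0}

Merge at B2: IN[B2] = OUT[B0] ⊔ OUT[B1] = {a@B1, b@B2, e@B2, f@B0}
Applying B2's transfer function to that IN value gives OUT[B2] (row B2 above).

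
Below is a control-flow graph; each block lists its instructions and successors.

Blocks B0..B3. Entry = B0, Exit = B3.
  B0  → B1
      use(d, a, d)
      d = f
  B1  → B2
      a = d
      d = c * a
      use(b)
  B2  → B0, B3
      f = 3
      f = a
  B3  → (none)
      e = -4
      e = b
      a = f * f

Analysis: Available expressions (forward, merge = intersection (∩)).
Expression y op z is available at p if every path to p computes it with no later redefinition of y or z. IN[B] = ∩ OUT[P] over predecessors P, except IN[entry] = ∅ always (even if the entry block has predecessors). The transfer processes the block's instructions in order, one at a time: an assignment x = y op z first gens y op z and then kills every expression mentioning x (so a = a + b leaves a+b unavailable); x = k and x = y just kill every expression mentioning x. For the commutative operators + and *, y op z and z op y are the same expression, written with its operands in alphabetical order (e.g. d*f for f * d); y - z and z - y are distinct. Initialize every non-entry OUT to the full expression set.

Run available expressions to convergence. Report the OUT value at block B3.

Fixpoint table:
  B0:  IN={}  OUT={}
  B1:  IN={}  OUT={a*c}
  B2:  IN={a*c}  OUT={a*c}
  B3:  IN={a*c}  OUT={f*f}

Merge at B3: IN[B3] = OUT[B2] = {a*c}
Applying B3's transfer function to that IN value gives OUT[B3] (row B3 above).

Answer: {f*f}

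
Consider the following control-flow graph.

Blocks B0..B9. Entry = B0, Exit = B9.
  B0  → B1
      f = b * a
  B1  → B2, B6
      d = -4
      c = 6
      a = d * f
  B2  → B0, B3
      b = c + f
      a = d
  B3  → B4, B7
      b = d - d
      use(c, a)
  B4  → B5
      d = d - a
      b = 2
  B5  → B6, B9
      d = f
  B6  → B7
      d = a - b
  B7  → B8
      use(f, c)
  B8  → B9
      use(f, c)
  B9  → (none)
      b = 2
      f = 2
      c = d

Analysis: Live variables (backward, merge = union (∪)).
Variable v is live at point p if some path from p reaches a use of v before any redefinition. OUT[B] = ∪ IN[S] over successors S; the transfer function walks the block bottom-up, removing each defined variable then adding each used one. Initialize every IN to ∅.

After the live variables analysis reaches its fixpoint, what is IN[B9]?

Answer: {d}

Trace:
Converged values:
  B0: | IN={a, b} | OUT={b, f}
  B1: | IN={b, f} | OUT={a, b, c, d, f}
  B2: | IN={c, d, f} | OUT={a, b, c, d, f}
  B3: | IN={a, c, d, f} | OUT={a, c, d, f}
  B4: | IN={a, c, d, f} | OUT={a, b, c, f}
  B5: | IN={a, b, c, f} | OUT={a, b, c, d, f}
  B6: | IN={a, b, c, f} | OUT={c, d, f}
  B7: | IN={c, d, f} | OUT={c, d, f}
  B8: | IN={c, d, f} | OUT={d}
  B9: | IN={d} | OUT={}

B9 is the boundary node: OUT[B9] = {}
Applying B9's transfer function to that OUT value gives IN[B9] (row B9 above).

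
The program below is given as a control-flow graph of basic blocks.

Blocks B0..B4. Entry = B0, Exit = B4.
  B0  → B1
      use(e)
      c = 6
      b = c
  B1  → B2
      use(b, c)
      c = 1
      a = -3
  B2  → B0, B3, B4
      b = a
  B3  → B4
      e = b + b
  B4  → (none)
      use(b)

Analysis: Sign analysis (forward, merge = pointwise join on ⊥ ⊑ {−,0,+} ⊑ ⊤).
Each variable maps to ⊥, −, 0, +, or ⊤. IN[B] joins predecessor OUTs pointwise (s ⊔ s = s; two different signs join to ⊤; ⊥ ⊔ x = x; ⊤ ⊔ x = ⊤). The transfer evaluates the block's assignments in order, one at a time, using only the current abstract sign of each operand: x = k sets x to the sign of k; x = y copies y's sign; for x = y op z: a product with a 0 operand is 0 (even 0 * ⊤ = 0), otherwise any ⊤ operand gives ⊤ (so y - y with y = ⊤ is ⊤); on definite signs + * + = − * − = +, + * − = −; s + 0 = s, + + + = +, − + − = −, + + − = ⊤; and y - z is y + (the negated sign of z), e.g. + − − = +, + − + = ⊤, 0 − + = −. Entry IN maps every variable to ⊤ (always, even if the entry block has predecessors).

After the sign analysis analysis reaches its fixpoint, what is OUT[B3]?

Answer: {a: -, b: -, c: +, d: ⊤, e: -, f: ⊤}

Trace:
Fixpoint table:
  B0:   IN=(all ⊤)   OUT={b:+, c:+; rest ⊤}
  B1:   IN={b:+, c:+; rest ⊤}   OUT={a:-, b:+, c:+; rest ⊤}
  B2:   IN={a:-, b:+, c:+; rest ⊤}   OUT={a:-, b:-, c:+; rest ⊤}
  B3:   IN={a:-, b:-, c:+; rest ⊤}   OUT={a:-, b:-, c:+, e:-; rest ⊤}
  B4:   IN={a:-, b:-, c:+; rest ⊤}   OUT={a:-, b:-, c:+; rest ⊤}

Merge at B3: IN[B3] = OUT[B2] = {a: -, b: -, c: +, d: ⊤, e: ⊤, f: ⊤}
Applying B3's transfer function to that IN value gives OUT[B3] (row B3 above).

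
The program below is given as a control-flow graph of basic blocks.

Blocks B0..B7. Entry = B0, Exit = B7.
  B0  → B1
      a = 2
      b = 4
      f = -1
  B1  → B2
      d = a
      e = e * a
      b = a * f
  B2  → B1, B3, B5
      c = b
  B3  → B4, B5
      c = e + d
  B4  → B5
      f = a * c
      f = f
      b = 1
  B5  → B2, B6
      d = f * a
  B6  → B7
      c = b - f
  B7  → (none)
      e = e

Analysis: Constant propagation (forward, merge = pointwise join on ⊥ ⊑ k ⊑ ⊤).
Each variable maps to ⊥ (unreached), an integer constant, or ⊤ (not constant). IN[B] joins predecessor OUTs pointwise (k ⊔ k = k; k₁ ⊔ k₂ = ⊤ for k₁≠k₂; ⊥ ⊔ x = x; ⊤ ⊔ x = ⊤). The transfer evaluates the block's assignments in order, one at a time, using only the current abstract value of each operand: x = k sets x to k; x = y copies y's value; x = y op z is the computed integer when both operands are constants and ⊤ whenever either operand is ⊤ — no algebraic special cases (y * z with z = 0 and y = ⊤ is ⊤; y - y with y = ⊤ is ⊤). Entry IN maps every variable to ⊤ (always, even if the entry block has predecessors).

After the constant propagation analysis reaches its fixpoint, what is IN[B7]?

Converged values:
  B0:   IN=(all ⊤)   OUT={a:2, b:4, f:-1; rest ⊤}
  B1:   IN={a:2; rest ⊤}   OUT={a:2, d:2; rest ⊤}
  B2:   IN={a:2; rest ⊤}   OUT={a:2; rest ⊤}
  B3:   IN={a:2; rest ⊤}   OUT={a:2; rest ⊤}
  B4:   IN={a:2; rest ⊤}   OUT={a:2, b:1; rest ⊤}
  B5:   IN={a:2; rest ⊤}   OUT={a:2; rest ⊤}
  B6:   IN={a:2; rest ⊤}   OUT={a:2; rest ⊤}
  B7:   IN={a:2; rest ⊤}   OUT={a:2; rest ⊤}

Merge at B7: IN[B7] = OUT[B6] = {a: 2, b: ⊤, c: ⊤, d: ⊤, e: ⊤, f: ⊤}

Answer: {a: 2, b: ⊤, c: ⊤, d: ⊤, e: ⊤, f: ⊤}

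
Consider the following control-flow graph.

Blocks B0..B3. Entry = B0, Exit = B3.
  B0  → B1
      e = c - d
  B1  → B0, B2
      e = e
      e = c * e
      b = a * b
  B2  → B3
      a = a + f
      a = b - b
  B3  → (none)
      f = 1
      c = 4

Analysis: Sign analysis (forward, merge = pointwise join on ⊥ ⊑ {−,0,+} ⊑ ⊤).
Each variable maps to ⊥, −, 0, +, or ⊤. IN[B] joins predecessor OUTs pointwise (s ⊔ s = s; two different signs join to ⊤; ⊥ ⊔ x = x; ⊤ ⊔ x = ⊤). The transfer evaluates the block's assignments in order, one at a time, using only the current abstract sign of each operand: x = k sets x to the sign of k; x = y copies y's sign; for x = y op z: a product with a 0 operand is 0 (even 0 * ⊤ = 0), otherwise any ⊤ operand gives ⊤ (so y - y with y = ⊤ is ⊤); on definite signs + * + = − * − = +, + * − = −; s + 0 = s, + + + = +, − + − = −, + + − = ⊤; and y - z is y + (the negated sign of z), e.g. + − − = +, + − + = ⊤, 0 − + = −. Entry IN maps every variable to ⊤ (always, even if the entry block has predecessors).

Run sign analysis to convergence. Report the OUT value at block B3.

Answer: {a: ⊤, b: ⊤, c: +, d: ⊤, e: ⊤, f: +}

Derivation:
Fixpoint table:
  B0:   IN=(all ⊤)   OUT=(all ⊤)
  B1:   IN=(all ⊤)   OUT=(all ⊤)
  B2:   IN=(all ⊤)   OUT=(all ⊤)
  B3:   IN=(all ⊤)   OUT={c:+, f:+; rest ⊤}

Merge at B3: IN[B3] = OUT[B2] = {a: ⊤, b: ⊤, c: ⊤, d: ⊤, e: ⊤, f: ⊤}
Applying B3's transfer function to that IN value gives OUT[B3] (row B3 above).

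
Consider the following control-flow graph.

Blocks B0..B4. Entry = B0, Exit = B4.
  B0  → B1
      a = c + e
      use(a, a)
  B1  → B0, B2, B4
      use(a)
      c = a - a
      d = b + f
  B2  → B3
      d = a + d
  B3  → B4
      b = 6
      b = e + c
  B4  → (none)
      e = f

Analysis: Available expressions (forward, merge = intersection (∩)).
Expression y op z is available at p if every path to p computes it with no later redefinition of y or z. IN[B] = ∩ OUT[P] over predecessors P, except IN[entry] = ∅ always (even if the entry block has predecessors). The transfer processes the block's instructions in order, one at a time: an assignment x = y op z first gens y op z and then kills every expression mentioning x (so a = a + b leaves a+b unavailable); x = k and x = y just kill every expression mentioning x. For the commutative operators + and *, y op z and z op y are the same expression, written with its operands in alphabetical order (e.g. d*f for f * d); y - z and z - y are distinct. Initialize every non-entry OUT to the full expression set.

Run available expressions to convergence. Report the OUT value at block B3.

Answer: {a-a, c+e}

Trace:
Converged values:
  B0:  IN={}  OUT={c+e}
  B1:  IN={c+e}  OUT={a-a, b+f}
  B2:  IN={a-a, b+f}  OUT={a-a, b+f}
  B3:  IN={a-a, b+f}  OUT={a-a, c+e}
  B4:  IN={a-a}  OUT={a-a}

Merge at B3: IN[B3] = OUT[B2] = {a-a, b+f}
Applying B3's transfer function to that IN value gives OUT[B3] (row B3 above).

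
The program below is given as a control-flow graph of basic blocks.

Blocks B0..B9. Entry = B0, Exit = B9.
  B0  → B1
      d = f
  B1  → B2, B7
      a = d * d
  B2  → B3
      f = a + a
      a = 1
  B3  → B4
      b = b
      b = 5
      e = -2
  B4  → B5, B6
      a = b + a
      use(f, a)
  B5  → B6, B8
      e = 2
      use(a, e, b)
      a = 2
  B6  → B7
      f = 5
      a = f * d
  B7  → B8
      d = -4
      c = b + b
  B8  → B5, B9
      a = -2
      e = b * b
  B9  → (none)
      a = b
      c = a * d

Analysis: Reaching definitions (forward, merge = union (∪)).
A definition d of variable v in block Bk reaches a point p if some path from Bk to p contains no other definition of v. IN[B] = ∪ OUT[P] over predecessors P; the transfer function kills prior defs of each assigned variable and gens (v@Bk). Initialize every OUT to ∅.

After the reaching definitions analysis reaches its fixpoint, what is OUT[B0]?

Fixpoint table:
  B0:  IN={}  OUT={d@B0}
  B1:  IN={d@B0}  OUT={a@B1, d@B0}
  B2:  IN={a@B1, d@B0}  OUT={a@B2, d@B0, f@B2}
  B3:  IN={a@B2, d@B0, f@B2}  OUT={a@B2, b@B3, d@B0, e@B3, f@B2}
  B4:  IN={a@B2, b@B3, d@B0, e@B3, f@B2}  OUT={a@B4, b@B3, d@B0, e@B3, f@B2}
  B5:  IN={a@B4, a@B8, b@B3, c@B7, d@B0, d@B7, e@B3, e@B8, f@B2, f@B6}  OUT={a@B5, b@B3, c@B7, d@B0, d@B7, e@B5, f@B2, f@B6}
  B6:  IN={a@B4, a@B5, b@B3, c@B7, d@B0, d@B7, e@B3, e@B5, f@B2, f@B6}  OUT={a@B6, b@B3, c@B7, d@B0, d@B7, e@B3, e@B5, f@B6}
  B7:  IN={a@B1, a@B6, b@B3, c@B7, d@B0, d@B7, e@B3, e@B5, f@B6}  OUT={a@B1, a@B6, b@B3, c@B7, d@B7, e@B3, e@B5, f@B6}
  B8:  IN={a@B1, a@B5, a@B6, b@B3, c@B7, d@B0, d@B7, e@B3, e@B5, f@B2, f@B6}  OUT={a@B8, b@B3, c@B7, d@B0, d@B7, e@B8, f@B2, f@B6}
  B9:  IN={a@B8, b@B3, c@B7, d@B0, d@B7, e@B8, f@B2, f@B6}  OUT={a@B9, b@B3, c@B9, d@B0, d@B7, e@B8, f@B2, f@B6}

B0 is the boundary node: IN[B0] = {}
Applying B0's transfer function to that IN value gives OUT[B0] (row B0 above).

Answer: {d@B0}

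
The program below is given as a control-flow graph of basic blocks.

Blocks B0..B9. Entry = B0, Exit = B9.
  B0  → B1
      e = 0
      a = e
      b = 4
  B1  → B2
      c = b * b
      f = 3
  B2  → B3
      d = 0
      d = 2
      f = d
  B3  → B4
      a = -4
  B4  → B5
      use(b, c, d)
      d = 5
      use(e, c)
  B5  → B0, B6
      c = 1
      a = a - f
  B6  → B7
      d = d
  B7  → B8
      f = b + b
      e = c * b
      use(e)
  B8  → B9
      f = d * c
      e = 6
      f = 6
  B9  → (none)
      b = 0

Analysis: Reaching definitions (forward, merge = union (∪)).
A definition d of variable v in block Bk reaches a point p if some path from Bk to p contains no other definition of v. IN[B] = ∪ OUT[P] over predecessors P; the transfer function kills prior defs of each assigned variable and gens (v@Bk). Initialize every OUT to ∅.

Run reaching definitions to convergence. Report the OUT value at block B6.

Per-block solution:
  B0:  IN={a@B5, b@B0, c@B5, d@B4, e@B0, f@B2}  OUT={a@B0, b@B0, c@B5, d@B4, e@B0, f@B2}
  B1:  IN={a@B0, b@B0, c@B5, d@B4, e@B0, f@B2}  OUT={a@B0, b@B0, c@B1, d@B4, e@B0, f@B1}
  B2:  IN={a@B0, b@B0, c@B1, d@B4, e@B0, f@B1}  OUT={a@B0, b@B0, c@B1, d@B2, e@B0, f@B2}
  B3:  IN={a@B0, b@B0, c@B1, d@B2, e@B0, f@B2}  OUT={a@B3, b@B0, c@B1, d@B2, e@B0, f@B2}
  B4:  IN={a@B3, b@B0, c@B1, d@B2, e@B0, f@B2}  OUT={a@B3, b@B0, c@B1, d@B4, e@B0, f@B2}
  B5:  IN={a@B3, b@B0, c@B1, d@B4, e@B0, f@B2}  OUT={a@B5, b@B0, c@B5, d@B4, e@B0, f@B2}
  B6:  IN={a@B5, b@B0, c@B5, d@B4, e@B0, f@B2}  OUT={a@B5, b@B0, c@B5, d@B6, e@B0, f@B2}
  B7:  IN={a@B5, b@B0, c@B5, d@B6, e@B0, f@B2}  OUT={a@B5, b@B0, c@B5, d@B6, e@B7, f@B7}
  B8:  IN={a@B5, b@B0, c@B5, d@B6, e@B7, f@B7}  OUT={a@B5, b@B0, c@B5, d@B6, e@B8, f@B8}
  B9:  IN={a@B5, b@B0, c@B5, d@B6, e@B8, f@B8}  OUT={a@B5, b@B9, c@B5, d@B6, e@B8, f@B8}

Merge at B6: IN[B6] = OUT[B5] = {a@B5, b@B0, c@B5, d@B4, e@B0, f@B2}
Applying B6's transfer function to that IN value gives OUT[B6] (row B6 above).

Answer: {a@B5, b@B0, c@B5, d@B6, e@B0, f@B2}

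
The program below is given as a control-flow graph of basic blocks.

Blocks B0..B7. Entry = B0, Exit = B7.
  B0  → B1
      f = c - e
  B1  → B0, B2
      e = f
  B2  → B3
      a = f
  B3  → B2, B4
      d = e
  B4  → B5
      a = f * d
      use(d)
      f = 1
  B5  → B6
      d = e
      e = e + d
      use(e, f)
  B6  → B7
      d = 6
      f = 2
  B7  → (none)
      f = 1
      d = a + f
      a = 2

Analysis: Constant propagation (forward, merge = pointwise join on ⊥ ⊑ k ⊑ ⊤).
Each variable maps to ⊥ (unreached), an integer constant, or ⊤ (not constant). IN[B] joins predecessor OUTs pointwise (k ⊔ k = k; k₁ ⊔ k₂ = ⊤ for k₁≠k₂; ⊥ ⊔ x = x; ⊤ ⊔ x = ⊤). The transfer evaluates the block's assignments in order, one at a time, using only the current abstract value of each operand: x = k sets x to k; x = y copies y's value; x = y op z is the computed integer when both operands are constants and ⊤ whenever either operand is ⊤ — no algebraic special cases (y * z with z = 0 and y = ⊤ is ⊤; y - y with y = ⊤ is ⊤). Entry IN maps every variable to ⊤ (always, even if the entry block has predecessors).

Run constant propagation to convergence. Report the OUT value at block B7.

Converged values:
  B0:   IN=(all ⊤)   OUT=(all ⊤)
  B1:   IN=(all ⊤)   OUT=(all ⊤)
  B2:   IN=(all ⊤)   OUT=(all ⊤)
  B3:   IN=(all ⊤)   OUT=(all ⊤)
  B4:   IN=(all ⊤)   OUT={f:1; rest ⊤}
  B5:   IN={f:1; rest ⊤}   OUT={f:1; rest ⊤}
  B6:   IN={f:1; rest ⊤}   OUT={d:6, f:2; rest ⊤}
  B7:   IN={d:6, f:2; rest ⊤}   OUT={a:2, f:1; rest ⊤}

Merge at B7: IN[B7] = OUT[B6] = {a: ⊤, b: ⊤, c: ⊤, d: 6, e: ⊤, f: 2}
Applying B7's transfer function to that IN value gives OUT[B7] (row B7 above).

Answer: {a: 2, b: ⊤, c: ⊤, d: ⊤, e: ⊤, f: 1}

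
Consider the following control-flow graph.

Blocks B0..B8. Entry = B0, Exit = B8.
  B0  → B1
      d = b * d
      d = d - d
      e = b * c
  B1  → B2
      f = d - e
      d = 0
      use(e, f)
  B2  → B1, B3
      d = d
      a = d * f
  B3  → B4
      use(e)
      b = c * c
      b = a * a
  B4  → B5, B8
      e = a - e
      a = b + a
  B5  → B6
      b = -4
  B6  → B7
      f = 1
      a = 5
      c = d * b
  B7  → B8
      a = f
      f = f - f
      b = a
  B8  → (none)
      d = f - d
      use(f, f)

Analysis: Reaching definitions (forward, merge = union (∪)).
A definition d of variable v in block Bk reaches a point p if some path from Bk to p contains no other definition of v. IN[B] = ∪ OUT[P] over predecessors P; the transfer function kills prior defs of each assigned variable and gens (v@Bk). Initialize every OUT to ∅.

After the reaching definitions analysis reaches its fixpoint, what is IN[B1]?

Answer: {a@B2, d@B0, d@B2, e@B0, f@B1}

Trace:
Converged values:
  B0: | IN={} | OUT={d@B0, e@B0}
  B1: | IN={a@B2, d@B0, d@B2, e@B0, f@B1} | OUT={a@B2, d@B1, e@B0, f@B1}
  B2: | IN={a@B2, d@B1, e@B0, f@B1} | OUT={a@B2, d@B2, e@B0, f@B1}
  B3: | IN={a@B2, d@B2, e@B0, f@B1} | OUT={a@B2, b@B3, d@B2, e@B0, f@B1}
  B4: | IN={a@B2, b@B3, d@B2, e@B0, f@B1} | OUT={a@B4, b@B3, d@B2, e@B4, f@B1}
  B5: | IN={a@B4, b@B3, d@B2, e@B4, f@B1} | OUT={a@B4, b@B5, d@B2, e@B4, f@B1}
  B6: | IN={a@B4, b@B5, d@B2, e@B4, f@B1} | OUT={a@B6, b@B5, c@B6, d@B2, e@B4, f@B6}
  B7: | IN={a@B6, b@B5, c@B6, d@B2, e@B4, f@B6} | OUT={a@B7, b@B7, c@B6, d@B2, e@B4, f@B7}
  B8: | IN={a@B4, a@B7, b@B3, b@B7, c@B6, d@B2, e@B4, f@B1, f@B7} | OUT={a@B4, a@B7, b@B3, b@B7, c@B6, d@B8, e@B4, f@B1, f@B7}

Merge at B1: IN[B1] = OUT[B0] ⊔ OUT[B2] = {a@B2, d@B0, d@B2, e@B0, f@B1}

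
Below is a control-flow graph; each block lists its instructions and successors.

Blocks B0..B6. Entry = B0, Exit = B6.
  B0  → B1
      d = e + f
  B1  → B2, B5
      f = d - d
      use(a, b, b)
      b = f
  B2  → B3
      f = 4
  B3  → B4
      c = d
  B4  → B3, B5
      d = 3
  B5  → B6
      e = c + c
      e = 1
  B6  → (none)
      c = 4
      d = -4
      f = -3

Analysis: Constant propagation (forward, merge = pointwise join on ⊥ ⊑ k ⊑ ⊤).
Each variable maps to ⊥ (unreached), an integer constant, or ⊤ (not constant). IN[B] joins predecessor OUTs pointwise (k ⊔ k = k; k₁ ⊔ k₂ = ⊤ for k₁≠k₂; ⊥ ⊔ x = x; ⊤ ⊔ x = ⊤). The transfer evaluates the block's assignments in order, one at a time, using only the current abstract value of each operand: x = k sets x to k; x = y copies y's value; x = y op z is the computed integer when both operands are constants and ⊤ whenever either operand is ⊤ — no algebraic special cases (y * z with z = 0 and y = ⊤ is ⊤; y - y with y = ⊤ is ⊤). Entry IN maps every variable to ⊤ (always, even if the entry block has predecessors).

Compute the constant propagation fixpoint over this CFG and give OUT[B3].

Answer: {a: ⊤, b: ⊤, c: ⊤, d: ⊤, e: ⊤, f: 4}

Working:
Converged values:
  B0:   IN=(all ⊤)   OUT=(all ⊤)
  B1:   IN=(all ⊤)   OUT=(all ⊤)
  B2:   IN=(all ⊤)   OUT={f:4; rest ⊤}
  B3:   IN={f:4; rest ⊤}   OUT={f:4; rest ⊤}
  B4:   IN={f:4; rest ⊤}   OUT={d:3, f:4; rest ⊤}
  B5:   IN=(all ⊤)   OUT={e:1; rest ⊤}
  B6:   IN={e:1; rest ⊤}   OUT={c:4, d:-4, e:1, f:-3; rest ⊤}

Merge at B3: IN[B3] = OUT[B2] ⊔ OUT[B4] = {a: ⊤, b: ⊤, c: ⊤, d: ⊤, e: ⊤, f: 4}
Applying B3's transfer function to that IN value gives OUT[B3] (row B3 above).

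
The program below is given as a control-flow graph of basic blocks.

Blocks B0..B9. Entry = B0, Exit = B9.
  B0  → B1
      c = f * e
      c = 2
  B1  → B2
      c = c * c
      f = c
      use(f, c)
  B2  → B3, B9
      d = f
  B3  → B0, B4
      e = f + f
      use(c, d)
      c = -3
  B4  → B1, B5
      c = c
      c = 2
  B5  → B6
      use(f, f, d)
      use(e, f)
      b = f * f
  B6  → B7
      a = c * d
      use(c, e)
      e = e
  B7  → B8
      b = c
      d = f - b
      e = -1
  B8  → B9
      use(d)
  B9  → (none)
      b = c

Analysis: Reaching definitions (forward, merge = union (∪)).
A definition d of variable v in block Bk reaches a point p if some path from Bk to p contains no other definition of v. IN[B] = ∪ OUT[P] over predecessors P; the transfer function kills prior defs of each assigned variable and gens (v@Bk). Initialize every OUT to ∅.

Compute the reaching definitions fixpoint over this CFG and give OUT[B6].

Fixpoint table:
  B0:  IN={c@B3, d@B2, e@B3, f@B1}  OUT={c@B0, d@B2, e@B3, f@B1}
  B1:  IN={c@B0, c@B4, d@B2, e@B3, f@B1}  OUT={c@B1, d@B2, e@B3, f@B1}
  B2:  IN={c@B1, d@B2, e@B3, f@B1}  OUT={c@B1, d@B2, e@B3, f@B1}
  B3:  IN={c@B1, d@B2, e@B3, f@B1}  OUT={c@B3, d@B2, e@B3, f@B1}
  B4:  IN={c@B3, d@B2, e@B3, f@B1}  OUT={c@B4, d@B2, e@B3, f@B1}
  B5:  IN={c@B4, d@B2, e@B3, f@B1}  OUT={b@B5, c@B4, d@B2, e@B3, f@B1}
  B6:  IN={b@B5, c@B4, d@B2, e@B3, f@B1}  OUT={a@B6, b@B5, c@B4, d@B2, e@B6, f@B1}
  B7:  IN={a@B6, b@B5, c@B4, d@B2, e@B6, f@B1}  OUT={a@B6, b@B7, c@B4, d@B7, e@B7, f@B1}
  B8:  IN={a@B6, b@B7, c@B4, d@B7, e@B7, f@B1}  OUT={a@B6, b@B7, c@B4, d@B7, e@B7, f@B1}
  B9:  IN={a@B6, b@B7, c@B1, c@B4, d@B2, d@B7, e@B3, e@B7, f@B1}  OUT={a@B6, b@B9, c@B1, c@B4, d@B2, d@B7, e@B3, e@B7, f@B1}

Merge at B6: IN[B6] = OUT[B5] = {b@B5, c@B4, d@B2, e@B3, f@B1}
Applying B6's transfer function to that IN value gives OUT[B6] (row B6 above).

Answer: {a@B6, b@B5, c@B4, d@B2, e@B6, f@B1}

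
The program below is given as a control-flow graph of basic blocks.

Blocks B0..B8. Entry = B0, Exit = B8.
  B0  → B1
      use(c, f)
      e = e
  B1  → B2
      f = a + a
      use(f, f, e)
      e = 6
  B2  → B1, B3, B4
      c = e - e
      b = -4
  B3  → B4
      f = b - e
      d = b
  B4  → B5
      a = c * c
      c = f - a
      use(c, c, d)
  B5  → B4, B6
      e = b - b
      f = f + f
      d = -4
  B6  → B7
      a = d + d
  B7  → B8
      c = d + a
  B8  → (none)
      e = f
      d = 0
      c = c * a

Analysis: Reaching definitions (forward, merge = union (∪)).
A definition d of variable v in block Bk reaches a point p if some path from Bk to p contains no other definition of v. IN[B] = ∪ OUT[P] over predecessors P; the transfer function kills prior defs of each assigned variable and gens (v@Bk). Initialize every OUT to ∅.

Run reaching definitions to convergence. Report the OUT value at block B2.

Answer: {b@B2, c@B2, e@B1, f@B1}

Working:
Fixpoint table:
  B0:  IN={}  OUT={e@B0}
  B1:  IN={b@B2, c@B2, e@B0, e@B1, f@B1}  OUT={b@B2, c@B2, e@B1, f@B1}
  B2:  IN={b@B2, c@B2, e@B1, f@B1}  OUT={b@B2, c@B2, e@B1, f@B1}
  B3:  IN={b@B2, c@B2, e@B1, f@B1}  OUT={b@B2, c@B2, d@B3, e@B1, f@B3}
  B4:  IN={a@B4, b@B2, c@B2, c@B4, d@B3, d@B5, e@B1, e@B5, f@B1, f@B3, f@B5}  OUT={a@B4, b@B2, c@B4, d@B3, d@B5, e@B1, e@B5, f@B1, f@B3, f@B5}
  B5:  IN={a@B4, b@B2, c@B4, d@B3, d@B5, e@B1, e@B5, f@B1, f@B3, f@B5}  OUT={a@B4, b@B2, c@B4, d@B5, e@B5, f@B5}
  B6:  IN={a@B4, b@B2, c@B4, d@B5, e@B5, f@B5}  OUT={a@B6, b@B2, c@B4, d@B5, e@B5, f@B5}
  B7:  IN={a@B6, b@B2, c@B4, d@B5, e@B5, f@B5}  OUT={a@B6, b@B2, c@B7, d@B5, e@B5, f@B5}
  B8:  IN={a@B6, b@B2, c@B7, d@B5, e@B5, f@B5}  OUT={a@B6, b@B2, c@B8, d@B8, e@B8, f@B5}

Merge at B2: IN[B2] = OUT[B1] = {b@B2, c@B2, e@B1, f@B1}
Applying B2's transfer function to that IN value gives OUT[B2] (row B2 above).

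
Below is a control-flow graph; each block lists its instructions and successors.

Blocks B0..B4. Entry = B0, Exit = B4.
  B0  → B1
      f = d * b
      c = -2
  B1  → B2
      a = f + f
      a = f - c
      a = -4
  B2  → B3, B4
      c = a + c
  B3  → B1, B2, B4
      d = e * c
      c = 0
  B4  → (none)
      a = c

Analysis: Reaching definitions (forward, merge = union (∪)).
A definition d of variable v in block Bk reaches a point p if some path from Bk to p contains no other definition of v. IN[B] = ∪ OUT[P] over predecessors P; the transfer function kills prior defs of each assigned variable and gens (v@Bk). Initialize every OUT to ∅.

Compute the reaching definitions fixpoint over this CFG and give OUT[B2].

Answer: {a@B1, c@B2, d@B3, f@B0}

Working:
Converged values:
  B0:   IN={}   OUT={c@B0, f@B0}
  B1:   IN={a@B1, c@B0, c@B3, d@B3, f@B0}   OUT={a@B1, c@B0, c@B3, d@B3, f@B0}
  B2:   IN={a@B1, c@B0, c@B3, d@B3, f@B0}   OUT={a@B1, c@B2, d@B3, f@B0}
  B3:   IN={a@B1, c@B2, d@B3, f@B0}   OUT={a@B1, c@B3, d@B3, f@B0}
  B4:   IN={a@B1, c@B2, c@B3, d@B3, f@B0}   OUT={a@B4, c@B2, c@B3, d@B3, f@B0}

Merge at B2: IN[B2] = OUT[B1] ⊔ OUT[B3] = {a@B1, c@B0, c@B3, d@B3, f@B0}
Applying B2's transfer function to that IN value gives OUT[B2] (row B2 above).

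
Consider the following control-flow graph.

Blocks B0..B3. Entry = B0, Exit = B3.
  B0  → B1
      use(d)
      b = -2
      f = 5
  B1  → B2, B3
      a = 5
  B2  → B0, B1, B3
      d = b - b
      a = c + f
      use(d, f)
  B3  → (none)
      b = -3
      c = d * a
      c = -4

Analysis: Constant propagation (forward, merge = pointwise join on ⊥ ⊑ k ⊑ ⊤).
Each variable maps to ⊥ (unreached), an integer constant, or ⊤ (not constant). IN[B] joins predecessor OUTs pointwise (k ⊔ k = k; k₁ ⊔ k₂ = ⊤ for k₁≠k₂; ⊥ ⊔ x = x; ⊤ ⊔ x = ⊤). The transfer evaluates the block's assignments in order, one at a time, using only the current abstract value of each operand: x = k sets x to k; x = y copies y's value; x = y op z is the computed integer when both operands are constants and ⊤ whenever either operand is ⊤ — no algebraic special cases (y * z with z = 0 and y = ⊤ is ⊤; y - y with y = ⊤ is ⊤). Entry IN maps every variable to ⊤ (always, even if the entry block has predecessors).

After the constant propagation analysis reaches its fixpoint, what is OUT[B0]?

Answer: {a: ⊤, b: -2, c: ⊤, d: ⊤, e: ⊤, f: 5}

Trace:
Converged values:
  B0: | IN=(all ⊤) | OUT={b:-2, f:5; rest ⊤}
  B1: | IN={b:-2, f:5; rest ⊤} | OUT={a:5, b:-2, f:5; rest ⊤}
  B2: | IN={a:5, b:-2, f:5; rest ⊤} | OUT={b:-2, d:0, f:5; rest ⊤}
  B3: | IN={b:-2, f:5; rest ⊤} | OUT={b:-3, c:-4, f:5; rest ⊤}

Merge at B0 (entry node, so the boundary value (all ⊤) is joined with the incoming edge(s)): IN[B0] = (all ⊤) ⊔ OUT[B2] = {a: ⊤, b: ⊤, c: ⊤, d: ⊤, e: ⊤, f: ⊤}
Applying B0's transfer function to that IN value gives OUT[B0] (row B0 above).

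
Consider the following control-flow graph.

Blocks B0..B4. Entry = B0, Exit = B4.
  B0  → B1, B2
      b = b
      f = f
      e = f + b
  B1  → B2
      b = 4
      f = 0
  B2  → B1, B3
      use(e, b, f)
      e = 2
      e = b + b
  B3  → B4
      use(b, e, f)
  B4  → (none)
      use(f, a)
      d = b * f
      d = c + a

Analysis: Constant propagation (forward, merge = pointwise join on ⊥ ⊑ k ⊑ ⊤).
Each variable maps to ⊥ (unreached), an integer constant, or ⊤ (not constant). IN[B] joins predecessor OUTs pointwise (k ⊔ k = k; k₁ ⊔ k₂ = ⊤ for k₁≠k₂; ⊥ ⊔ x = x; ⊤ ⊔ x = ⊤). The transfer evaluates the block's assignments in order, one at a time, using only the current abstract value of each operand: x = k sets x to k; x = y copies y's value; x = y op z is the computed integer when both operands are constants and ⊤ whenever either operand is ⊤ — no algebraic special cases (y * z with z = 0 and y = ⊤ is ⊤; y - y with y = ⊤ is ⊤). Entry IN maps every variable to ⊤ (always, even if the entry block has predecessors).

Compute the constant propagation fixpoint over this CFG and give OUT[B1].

Fixpoint table:
  B0:   IN=(all ⊤)   OUT=(all ⊤)
  B1:   IN=(all ⊤)   OUT={b:4, f:0; rest ⊤}
  B2:   IN=(all ⊤)   OUT=(all ⊤)
  B3:   IN=(all ⊤)   OUT=(all ⊤)
  B4:   IN=(all ⊤)   OUT=(all ⊤)

Merge at B1: IN[B1] = OUT[B0] ⊔ OUT[B2] = {a: ⊤, b: ⊤, c: ⊤, d: ⊤, e: ⊤, f: ⊤}
Applying B1's transfer function to that IN value gives OUT[B1] (row B1 above).

Answer: {a: ⊤, b: 4, c: ⊤, d: ⊤, e: ⊤, f: 0}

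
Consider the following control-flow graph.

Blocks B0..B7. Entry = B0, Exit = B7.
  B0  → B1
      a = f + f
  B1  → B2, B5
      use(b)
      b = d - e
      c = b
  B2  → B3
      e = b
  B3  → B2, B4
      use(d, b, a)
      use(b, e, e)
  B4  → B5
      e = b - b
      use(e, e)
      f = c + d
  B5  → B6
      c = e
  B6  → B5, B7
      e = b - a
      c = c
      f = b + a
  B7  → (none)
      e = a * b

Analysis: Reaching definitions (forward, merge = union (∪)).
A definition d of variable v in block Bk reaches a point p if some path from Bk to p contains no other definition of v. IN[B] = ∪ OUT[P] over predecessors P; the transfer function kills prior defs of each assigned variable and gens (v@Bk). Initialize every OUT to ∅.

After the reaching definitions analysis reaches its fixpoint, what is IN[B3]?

Answer: {a@B0, b@B1, c@B1, e@B2}

Trace:
Converged values:
  B0:  IN={}  OUT={a@B0}
  B1:  IN={a@B0}  OUT={a@B0, b@B1, c@B1}
  B2:  IN={a@B0, b@B1, c@B1, e@B2}  OUT={a@B0, b@B1, c@B1, e@B2}
  B3:  IN={a@B0, b@B1, c@B1, e@B2}  OUT={a@B0, b@B1, c@B1, e@B2}
  B4:  IN={a@B0, b@B1, c@B1, e@B2}  OUT={a@B0, b@B1, c@B1, e@B4, f@B4}
  B5:  IN={a@B0, b@B1, c@B1, c@B6, e@B4, e@B6, f@B4, f@B6}  OUT={a@B0, b@B1, c@B5, e@B4, e@B6, f@B4, f@B6}
  B6:  IN={a@B0, b@B1, c@B5, e@B4, e@B6, f@B4, f@B6}  OUT={a@B0, b@B1, c@B6, e@B6, f@B6}
  B7:  IN={a@B0, b@B1, c@B6, e@B6, f@B6}  OUT={a@B0, b@B1, c@B6, e@B7, f@B6}

Merge at B3: IN[B3] = OUT[B2] = {a@B0, b@B1, c@B1, e@B2}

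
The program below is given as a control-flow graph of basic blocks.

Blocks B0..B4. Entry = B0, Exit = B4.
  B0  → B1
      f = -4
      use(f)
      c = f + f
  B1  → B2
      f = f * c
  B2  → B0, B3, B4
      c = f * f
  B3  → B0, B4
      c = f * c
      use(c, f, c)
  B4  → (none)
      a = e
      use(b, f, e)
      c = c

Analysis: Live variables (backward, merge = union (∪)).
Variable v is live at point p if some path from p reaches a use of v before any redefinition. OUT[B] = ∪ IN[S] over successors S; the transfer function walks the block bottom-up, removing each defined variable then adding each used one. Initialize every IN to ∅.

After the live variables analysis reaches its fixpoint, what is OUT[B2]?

Answer: {b, c, e, f}

Derivation:
Per-block solution:
  B0:   IN={b, e}   OUT={b, c, e, f}
  B1:   IN={b, c, e, f}   OUT={b, e, f}
  B2:   IN={b, e, f}   OUT={b, c, e, f}
  B3:   IN={b, c, e, f}   OUT={b, c, e, f}
  B4:   IN={b, c, e, f}   OUT={}

Merge at B2: OUT[B2] = IN[B0] ⊔ IN[B3] ⊔ IN[B4] = {b, c, e, f}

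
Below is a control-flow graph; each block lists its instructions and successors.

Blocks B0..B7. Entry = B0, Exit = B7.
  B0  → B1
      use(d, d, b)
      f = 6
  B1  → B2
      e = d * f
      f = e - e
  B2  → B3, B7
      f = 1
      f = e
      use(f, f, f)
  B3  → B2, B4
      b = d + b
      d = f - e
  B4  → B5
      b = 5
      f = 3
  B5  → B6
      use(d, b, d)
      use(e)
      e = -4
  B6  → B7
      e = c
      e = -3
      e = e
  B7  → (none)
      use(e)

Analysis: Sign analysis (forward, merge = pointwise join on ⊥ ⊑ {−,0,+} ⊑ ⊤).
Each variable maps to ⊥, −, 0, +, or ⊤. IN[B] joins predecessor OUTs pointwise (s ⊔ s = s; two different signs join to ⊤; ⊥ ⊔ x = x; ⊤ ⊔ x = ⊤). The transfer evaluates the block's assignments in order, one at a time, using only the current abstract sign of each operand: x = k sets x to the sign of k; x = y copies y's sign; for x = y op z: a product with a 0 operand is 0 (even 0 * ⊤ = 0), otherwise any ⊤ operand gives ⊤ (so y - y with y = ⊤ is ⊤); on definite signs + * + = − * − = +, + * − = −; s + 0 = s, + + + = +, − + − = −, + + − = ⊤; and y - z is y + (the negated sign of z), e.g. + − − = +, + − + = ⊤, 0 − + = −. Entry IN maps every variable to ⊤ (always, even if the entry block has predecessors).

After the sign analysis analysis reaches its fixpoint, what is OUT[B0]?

Answer: {a: ⊤, b: ⊤, c: ⊤, d: ⊤, e: ⊤, f: +}

Working:
Converged values:
  B0:   IN=(all ⊤)   OUT={f:+; rest ⊤}
  B1:   IN={f:+; rest ⊤}   OUT=(all ⊤)
  B2:   IN=(all ⊤)   OUT=(all ⊤)
  B3:   IN=(all ⊤)   OUT=(all ⊤)
  B4:   IN=(all ⊤)   OUT={b:+, f:+; rest ⊤}
  B5:   IN={b:+, f:+; rest ⊤}   OUT={b:+, e:-, f:+; rest ⊤}
  B6:   IN={b:+, e:-, f:+; rest ⊤}   OUT={b:+, e:-, f:+; rest ⊤}
  B7:   IN=(all ⊤)   OUT=(all ⊤)

B0 is the boundary node: IN[B0] = {a: ⊤, b: ⊤, c: ⊤, d: ⊤, e: ⊤, f: ⊤}
Applying B0's transfer function to that IN value gives OUT[B0] (row B0 above).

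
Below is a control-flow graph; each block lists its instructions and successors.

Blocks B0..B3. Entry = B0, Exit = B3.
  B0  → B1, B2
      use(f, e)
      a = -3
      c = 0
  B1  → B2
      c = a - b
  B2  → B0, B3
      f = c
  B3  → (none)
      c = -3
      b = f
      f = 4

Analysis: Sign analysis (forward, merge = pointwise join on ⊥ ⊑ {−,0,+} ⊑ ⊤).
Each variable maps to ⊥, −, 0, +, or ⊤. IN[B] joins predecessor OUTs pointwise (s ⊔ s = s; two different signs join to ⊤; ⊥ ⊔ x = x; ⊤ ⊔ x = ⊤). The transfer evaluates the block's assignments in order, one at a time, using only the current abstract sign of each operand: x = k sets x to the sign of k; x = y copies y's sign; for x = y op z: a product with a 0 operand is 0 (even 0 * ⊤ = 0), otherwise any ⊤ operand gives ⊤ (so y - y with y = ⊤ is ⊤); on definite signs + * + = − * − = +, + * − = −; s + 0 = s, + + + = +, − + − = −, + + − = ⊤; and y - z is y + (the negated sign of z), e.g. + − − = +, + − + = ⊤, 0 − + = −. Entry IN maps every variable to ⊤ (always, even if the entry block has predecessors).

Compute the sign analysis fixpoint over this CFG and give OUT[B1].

Converged values:
  B0: | IN=(all ⊤) | OUT={a:-, c:0; rest ⊤}
  B1: | IN={a:-, c:0; rest ⊤} | OUT={a:-; rest ⊤}
  B2: | IN={a:-; rest ⊤} | OUT={a:-; rest ⊤}
  B3: | IN={a:-; rest ⊤} | OUT={a:-, c:-, f:+; rest ⊤}

Merge at B1: IN[B1] = OUT[B0] = {a: -, b: ⊤, c: 0, d: ⊤, e: ⊤, f: ⊤}
Applying B1's transfer function to that IN value gives OUT[B1] (row B1 above).

Answer: {a: -, b: ⊤, c: ⊤, d: ⊤, e: ⊤, f: ⊤}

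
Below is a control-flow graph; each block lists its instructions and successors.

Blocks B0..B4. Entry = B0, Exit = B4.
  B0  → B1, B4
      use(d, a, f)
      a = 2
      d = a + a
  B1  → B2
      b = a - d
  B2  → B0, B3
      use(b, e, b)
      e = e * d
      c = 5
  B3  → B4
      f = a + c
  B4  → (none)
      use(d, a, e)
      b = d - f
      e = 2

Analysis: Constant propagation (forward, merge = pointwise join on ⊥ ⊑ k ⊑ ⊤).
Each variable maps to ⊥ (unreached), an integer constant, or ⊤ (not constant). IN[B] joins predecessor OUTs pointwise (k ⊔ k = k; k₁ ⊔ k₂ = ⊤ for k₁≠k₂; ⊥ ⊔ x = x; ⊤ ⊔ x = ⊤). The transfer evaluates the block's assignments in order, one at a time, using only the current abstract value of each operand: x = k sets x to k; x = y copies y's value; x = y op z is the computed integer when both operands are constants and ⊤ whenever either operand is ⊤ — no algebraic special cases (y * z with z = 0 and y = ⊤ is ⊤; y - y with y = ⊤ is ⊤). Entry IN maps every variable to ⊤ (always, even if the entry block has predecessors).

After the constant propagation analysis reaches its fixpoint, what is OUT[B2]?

Per-block solution:
  B0:   IN=(all ⊤)   OUT={a:2, d:4; rest ⊤}
  B1:   IN={a:2, d:4; rest ⊤}   OUT={a:2, b:-2, d:4; rest ⊤}
  B2:   IN={a:2, b:-2, d:4; rest ⊤}   OUT={a:2, b:-2, c:5, d:4; rest ⊤}
  B3:   IN={a:2, b:-2, c:5, d:4; rest ⊤}   OUT={a:2, b:-2, c:5, d:4, f:7; rest ⊤}
  B4:   IN={a:2, d:4; rest ⊤}   OUT={a:2, d:4, e:2; rest ⊤}

Merge at B2: IN[B2] = OUT[B1] = {a: 2, b: -2, c: ⊤, d: 4, e: ⊤, f: ⊤}
Applying B2's transfer function to that IN value gives OUT[B2] (row B2 above).

Answer: {a: 2, b: -2, c: 5, d: 4, e: ⊤, f: ⊤}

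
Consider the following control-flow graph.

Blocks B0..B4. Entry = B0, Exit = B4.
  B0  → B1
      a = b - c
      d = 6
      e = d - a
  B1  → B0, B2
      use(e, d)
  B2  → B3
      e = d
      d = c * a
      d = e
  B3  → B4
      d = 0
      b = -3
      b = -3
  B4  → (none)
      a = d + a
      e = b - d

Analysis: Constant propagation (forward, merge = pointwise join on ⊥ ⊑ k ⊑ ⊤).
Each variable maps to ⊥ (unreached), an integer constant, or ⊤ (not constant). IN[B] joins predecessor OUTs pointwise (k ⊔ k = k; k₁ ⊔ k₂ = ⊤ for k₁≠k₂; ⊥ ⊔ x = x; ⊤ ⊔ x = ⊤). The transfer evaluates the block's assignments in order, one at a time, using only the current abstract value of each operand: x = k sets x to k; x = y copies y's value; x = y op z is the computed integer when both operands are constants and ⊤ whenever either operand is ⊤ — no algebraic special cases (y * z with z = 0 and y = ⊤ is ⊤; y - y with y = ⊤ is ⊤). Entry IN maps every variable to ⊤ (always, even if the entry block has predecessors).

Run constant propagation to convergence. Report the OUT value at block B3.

Answer: {a: ⊤, b: -3, c: ⊤, d: 0, e: 6, f: ⊤}

Working:
Converged values:
  B0:   IN=(all ⊤)   OUT={d:6; rest ⊤}
  B1:   IN={d:6; rest ⊤}   OUT={d:6; rest ⊤}
  B2:   IN={d:6; rest ⊤}   OUT={d:6, e:6; rest ⊤}
  B3:   IN={d:6, e:6; rest ⊤}   OUT={b:-3, d:0, e:6; rest ⊤}
  B4:   IN={b:-3, d:0, e:6; rest ⊤}   OUT={b:-3, d:0, e:-3; rest ⊤}

Merge at B3: IN[B3] = OUT[B2] = {a: ⊤, b: ⊤, c: ⊤, d: 6, e: 6, f: ⊤}
Applying B3's transfer function to that IN value gives OUT[B3] (row B3 above).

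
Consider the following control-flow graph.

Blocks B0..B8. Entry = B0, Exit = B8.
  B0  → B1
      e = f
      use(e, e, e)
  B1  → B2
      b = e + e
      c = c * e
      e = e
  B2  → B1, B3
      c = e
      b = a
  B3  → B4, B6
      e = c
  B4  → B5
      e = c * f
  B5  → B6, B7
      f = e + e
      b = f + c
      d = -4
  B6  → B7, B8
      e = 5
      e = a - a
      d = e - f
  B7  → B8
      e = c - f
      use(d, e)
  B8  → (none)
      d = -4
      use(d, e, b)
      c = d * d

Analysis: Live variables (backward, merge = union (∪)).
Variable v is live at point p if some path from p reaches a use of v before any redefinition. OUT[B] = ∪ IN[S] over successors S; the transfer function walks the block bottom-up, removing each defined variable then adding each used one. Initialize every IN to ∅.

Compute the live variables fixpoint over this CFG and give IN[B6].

Answer: {a, b, c, f}

Trace:
Per-block solution:
  B0: | IN={a, c, f} | OUT={a, c, e, f}
  B1: | IN={a, c, e, f} | OUT={a, e, f}
  B2: | IN={a, e, f} | OUT={a, b, c, e, f}
  B3: | IN={a, b, c, f} | OUT={a, b, c, f}
  B4: | IN={a, c, f} | OUT={a, c, e}
  B5: | IN={a, c, e} | OUT={a, b, c, d, f}
  B6: | IN={a, b, c, f} | OUT={b, c, d, e, f}
  B7: | IN={b, c, d, f} | OUT={b, e}
  B8: | IN={b, e} | OUT={}

Merge at B6: OUT[B6] = IN[B7] ⊔ IN[B8] = {b, c, d, e, f}
Applying B6's transfer function to that OUT value gives IN[B6] (row B6 above).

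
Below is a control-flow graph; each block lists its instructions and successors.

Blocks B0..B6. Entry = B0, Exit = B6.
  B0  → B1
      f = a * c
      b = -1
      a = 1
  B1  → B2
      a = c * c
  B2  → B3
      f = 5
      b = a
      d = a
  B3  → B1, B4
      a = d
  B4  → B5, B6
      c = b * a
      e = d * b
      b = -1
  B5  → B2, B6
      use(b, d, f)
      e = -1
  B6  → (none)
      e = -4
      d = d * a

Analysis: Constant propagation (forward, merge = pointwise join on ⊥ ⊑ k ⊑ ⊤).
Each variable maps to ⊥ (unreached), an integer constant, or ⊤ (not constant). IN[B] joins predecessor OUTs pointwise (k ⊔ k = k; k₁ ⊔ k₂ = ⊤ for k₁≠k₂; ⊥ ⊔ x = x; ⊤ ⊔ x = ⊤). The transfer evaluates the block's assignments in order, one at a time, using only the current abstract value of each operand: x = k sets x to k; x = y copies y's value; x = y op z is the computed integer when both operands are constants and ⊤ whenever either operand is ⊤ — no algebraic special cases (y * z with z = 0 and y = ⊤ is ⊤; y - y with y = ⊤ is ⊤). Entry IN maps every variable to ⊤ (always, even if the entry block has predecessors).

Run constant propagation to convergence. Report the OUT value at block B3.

Answer: {a: ⊤, b: ⊤, c: ⊤, d: ⊤, e: ⊤, f: 5}

Derivation:
Fixpoint table:
  B0:  IN=(all ⊤)  OUT={a:1, b:-1; rest ⊤}
  B1:  IN=(all ⊤)  OUT=(all ⊤)
  B2:  IN=(all ⊤)  OUT={f:5; rest ⊤}
  B3:  IN={f:5; rest ⊤}  OUT={f:5; rest ⊤}
  B4:  IN={f:5; rest ⊤}  OUT={b:-1, f:5; rest ⊤}
  B5:  IN={b:-1, f:5; rest ⊤}  OUT={b:-1, e:-1, f:5; rest ⊤}
  B6:  IN={b:-1, f:5; rest ⊤}  OUT={b:-1, e:-4, f:5; rest ⊤}

Merge at B3: IN[B3] = OUT[B2] = {a: ⊤, b: ⊤, c: ⊤, d: ⊤, e: ⊤, f: 5}
Applying B3's transfer function to that IN value gives OUT[B3] (row B3 above).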